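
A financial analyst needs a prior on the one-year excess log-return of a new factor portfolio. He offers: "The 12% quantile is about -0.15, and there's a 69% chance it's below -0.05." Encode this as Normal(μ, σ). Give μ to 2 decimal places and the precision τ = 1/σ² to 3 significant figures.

For Normal(μ,σ), the p-quantile is μ + z_p·σ. Here z_{0.12} = -1.175, z_{0.69} = 0.4959.
So -0.15 = μ − 1.175σ and -0.05 = μ + 0.4959σ.
Subtracting: σ = (-0.05 − -0.15)/(0.4959 − (-1.175)) = 0.06.
Then μ = -0.15 − (-1.175)·0.06 = -0.08.
Precision τ = 1/σ² = 1/0.05985² = 279.

μ = -0.08, τ = 279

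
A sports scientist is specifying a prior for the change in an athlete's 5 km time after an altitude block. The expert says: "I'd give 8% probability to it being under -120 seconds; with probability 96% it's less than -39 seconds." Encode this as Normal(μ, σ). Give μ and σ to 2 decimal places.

μ = -83.94, σ = 25.67

The p-quantile of Normal(μ,σ) is μ + z_p·σ, with z_{0.08} = -1.405 and z_{0.96} = 1.751.
Eliminate σ: μ = (z₂·x₁ − z₁·x₂)/(z₂ − z₁) = (1.751·-120 − (-1.405)·-39)/3.156 = -83.94.
Then σ = (x₂ − x₁)/(z₂ − z₁) = (-39 − -120)/3.156 = 25.67.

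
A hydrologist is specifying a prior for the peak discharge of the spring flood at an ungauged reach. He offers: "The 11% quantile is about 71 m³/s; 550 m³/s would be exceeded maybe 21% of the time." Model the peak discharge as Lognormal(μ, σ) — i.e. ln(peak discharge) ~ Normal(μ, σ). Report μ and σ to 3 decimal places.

If T ~ Lognormal(μ,σ) then ln T ~ Normal(μ,σ), so the p-quantile of ln T is μ + z_p·σ.
ln(71) = 4.263 and ln(550) = 6.31; z_{0.11} = -1.227, z_{0.79} = 0.8064.
σ = (6.31 − 4.263)/(0.8064 − (-1.227)) = 1.007.
μ = 4.263 − (-1.227)·1.007 = 5.498.

μ ≈ 5.498, σ ≈ 1.007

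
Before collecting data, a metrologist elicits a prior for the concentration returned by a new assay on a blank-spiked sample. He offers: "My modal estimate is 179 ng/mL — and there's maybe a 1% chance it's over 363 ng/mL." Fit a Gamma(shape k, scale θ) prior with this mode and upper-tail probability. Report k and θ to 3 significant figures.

Gamma(k,θ) with k>1 has mode (k−1)θ, so θ = 179/(k−1).
Need P(X < 363) = 0.99 with θ tied to k this way. Start at k = 2, θ = 179: P(X<363) ≈ 0.602.
Too low — raise k to concentrate. Iterating converges to k ≈ 10.8.
Then θ = 179/(10.8−1) ≈ 18.3.

k ≈ 10.8, θ ≈ 18.3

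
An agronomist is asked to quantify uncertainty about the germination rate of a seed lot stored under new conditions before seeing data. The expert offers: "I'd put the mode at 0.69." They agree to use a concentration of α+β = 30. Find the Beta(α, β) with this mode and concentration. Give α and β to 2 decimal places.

For α,β > 1 the Beta mode is (α−1)/(α+β−2). With α+β = 30, the mode is (α−1)/28.
Set (α−1)/28 = 0.69 → α = 1 + 0.69·28 = 20.32.
β = 30 − α = 9.68.

α = 20.32, β = 9.68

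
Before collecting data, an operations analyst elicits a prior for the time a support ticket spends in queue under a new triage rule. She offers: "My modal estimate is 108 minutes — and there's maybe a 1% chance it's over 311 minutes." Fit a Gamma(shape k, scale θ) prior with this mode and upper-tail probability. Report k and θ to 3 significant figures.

k ≈ 5.06, θ ≈ 26.6

Gamma(k,θ) with k>1 has mode (k−1)θ, so θ = 108/(k−1).
Need P(X < 311) = 0.99 with θ tied to k this way. Start at k = 2, θ = 108: P(X<311) ≈ 0.782.
Too low — raise k to concentrate. Iterating converges to k ≈ 5.06.
Then θ = 108/(5.06−1) ≈ 26.6.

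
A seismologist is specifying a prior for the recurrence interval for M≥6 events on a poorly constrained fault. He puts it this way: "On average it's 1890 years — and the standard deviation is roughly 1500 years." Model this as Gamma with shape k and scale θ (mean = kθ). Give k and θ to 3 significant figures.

k ≈ 1.59, θ ≈ 1190

For Gamma(k, scale θ): mean = kθ, variance = kθ², so CV = 1/√k.
CV = SD/mean = 1500/1890 = 0.7937, hence k = 1/CV² = 1.59.
Then θ = mean/k = 1890/1.59 = 1190.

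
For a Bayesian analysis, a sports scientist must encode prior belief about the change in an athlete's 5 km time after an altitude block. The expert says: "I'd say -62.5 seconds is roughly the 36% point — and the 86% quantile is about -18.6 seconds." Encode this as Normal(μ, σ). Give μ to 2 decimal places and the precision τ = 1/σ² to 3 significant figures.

μ = -51.56, τ = 0.00107

The p-quantile of Normal(μ,σ) is μ + z_p·σ, with z_{0.36} = -0.3585 and z_{0.86} = 1.08.
Eliminate σ: μ = (z₂·x₁ − z₁·x₂)/(z₂ − z₁) = (1.08·-62.5 − (-0.3585)·-18.6)/1.439 = -51.56.
Then σ = (x₂ − x₁)/(z₂ − z₁) = (-18.6 − -62.5)/1.439 = 30.51.
Precision τ = 1/σ² = 1/30.51² = 0.00107.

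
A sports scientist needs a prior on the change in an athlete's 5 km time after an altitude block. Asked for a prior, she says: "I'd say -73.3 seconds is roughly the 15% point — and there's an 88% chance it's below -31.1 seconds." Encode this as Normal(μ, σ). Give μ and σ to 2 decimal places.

The p-quantile of Normal(μ,σ) is μ + z_p·σ, with z_{0.15} = -1.036 and z_{0.88} = 1.175.
Eliminate σ: μ = (z₂·x₁ − z₁·x₂)/(z₂ − z₁) = (1.175·-73.3 − (-1.036)·-31.1)/2.211 = -53.52.
Then σ = (x₂ − x₁)/(z₂ − z₁) = (-31.1 − -73.3)/2.211 = 19.08.

μ = -53.52, σ = 19.08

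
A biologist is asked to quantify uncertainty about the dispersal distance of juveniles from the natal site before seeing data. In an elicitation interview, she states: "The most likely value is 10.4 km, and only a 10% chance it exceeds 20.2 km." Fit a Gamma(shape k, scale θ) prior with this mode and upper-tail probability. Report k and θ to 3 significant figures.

k ≈ 5.34, θ ≈ 2.39

Gamma(k,θ) with k>1 has mode (k−1)θ, so θ = 10.4/(k−1).
Need P(X < 20.2) = 0.9 with θ tied to k this way. Start at k = 2, θ = 10.4: P(X<20.2) ≈ 0.578.
Too low — raise k to concentrate. Iterating converges to k ≈ 5.34.
Then θ = 10.4/(5.34−1) ≈ 2.39.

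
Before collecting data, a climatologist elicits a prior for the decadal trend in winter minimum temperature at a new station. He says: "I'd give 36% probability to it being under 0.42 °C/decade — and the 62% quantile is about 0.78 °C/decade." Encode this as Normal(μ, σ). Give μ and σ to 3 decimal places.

The p-quantile of Normal(μ,σ) is μ + z_p·σ, with z_{0.36} = -0.3585 and z_{0.62} = 0.3055.
Eliminate σ: μ = (z₂·x₁ − z₁·x₂)/(z₂ − z₁) = (0.3055·0.42 − (-0.3585)·0.78)/0.6639 = 0.614.
Then σ = (x₂ − x₁)/(z₂ − z₁) = (0.78 − 0.42)/0.6639 = 0.542.

μ = 0.614, σ = 0.542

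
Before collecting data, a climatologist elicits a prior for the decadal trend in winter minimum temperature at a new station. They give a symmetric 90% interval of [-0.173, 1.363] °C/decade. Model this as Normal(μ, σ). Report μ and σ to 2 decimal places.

μ = 0.59, σ = 0.47

A symmetric 90% interval runs μ ± z·σ with z = 1.645.
Half-width = 0.768, so σ = 0.768/1.645 = 0.47.
μ is the interval midpoint, 0.59.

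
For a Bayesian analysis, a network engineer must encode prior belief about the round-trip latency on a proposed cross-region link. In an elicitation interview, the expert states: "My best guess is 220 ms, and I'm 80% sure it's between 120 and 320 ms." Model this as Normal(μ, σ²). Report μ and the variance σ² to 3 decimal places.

A symmetric 80% interval runs μ ± z·σ with z = 1.282.
Half-width = 100, so σ = 100/1.282 = 78.0304 and σ² = 6088.746.
μ is the stated best guess, 220.000.

μ = 220.000, σ² = 6088.746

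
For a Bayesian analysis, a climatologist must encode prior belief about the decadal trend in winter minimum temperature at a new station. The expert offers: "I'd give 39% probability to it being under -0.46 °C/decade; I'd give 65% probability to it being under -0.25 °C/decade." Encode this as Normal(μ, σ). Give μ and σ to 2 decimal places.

μ = -0.37, σ = 0.32

For Normal(μ,σ), the p-quantile is μ + z_p·σ. Here z_{0.39} = -0.2793, z_{0.65} = 0.3853.
So -0.46 = μ − 0.2793σ and -0.25 = μ + 0.3853σ.
Subtracting: σ = (-0.25 − -0.46)/(0.3853 − (-0.2793)) = 0.32.
Then μ = -0.46 − (-0.2793)·0.32 = -0.37.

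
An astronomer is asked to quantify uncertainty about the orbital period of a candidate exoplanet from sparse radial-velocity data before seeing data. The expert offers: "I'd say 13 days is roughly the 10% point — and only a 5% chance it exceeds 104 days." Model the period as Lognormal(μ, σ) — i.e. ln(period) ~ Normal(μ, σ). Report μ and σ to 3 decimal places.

μ ≈ 3.476, σ ≈ 0.711

If T ~ Lognormal(μ,σ) then ln T ~ Normal(μ,σ), so the p-quantile of ln T is μ + z_p·σ.
ln(13) = 2.565 and ln(104) = 4.644; z_{0.1} = -1.282, z_{0.95} = 1.645.
σ = (4.644 − 2.565)/(1.645 − (-1.282)) = 0.711.
μ = 2.565 − (-1.282)·0.711 = 3.476.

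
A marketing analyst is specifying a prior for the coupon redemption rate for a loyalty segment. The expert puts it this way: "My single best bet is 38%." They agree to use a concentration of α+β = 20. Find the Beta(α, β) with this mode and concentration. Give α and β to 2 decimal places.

For α,β > 1 the Beta mode is (α−1)/(α+β−2). With α+β = 20, the mode is (α−1)/18.
Set (α−1)/18 = 0.38 → α = 1 + 0.38·18 = 7.84.
β = 20 − α = 12.16.

α = 7.84, β = 12.16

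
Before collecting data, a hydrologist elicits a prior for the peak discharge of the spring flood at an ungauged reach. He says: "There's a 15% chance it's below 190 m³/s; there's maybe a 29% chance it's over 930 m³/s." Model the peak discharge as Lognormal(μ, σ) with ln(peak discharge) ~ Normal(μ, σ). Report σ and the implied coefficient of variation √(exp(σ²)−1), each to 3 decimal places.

σ ≈ 0.999, CV ≈ 1.309

If T ~ Lognormal(μ,σ) then ln T ~ Normal(μ,σ), so the p-quantile of ln T is μ + z_p·σ.
ln(190) = 5.247 and ln(930) = 6.835; z_{0.15} = -1.036, z_{0.71} = 0.5534.
σ = (6.835 − 5.247)/(0.5534 − (-1.036)) = 0.999.
μ = 5.247 − (-1.036)·0.999 = 6.282.
CV = √(exp(σ²)−1) = √(exp(0.9979)−1) = 1.309.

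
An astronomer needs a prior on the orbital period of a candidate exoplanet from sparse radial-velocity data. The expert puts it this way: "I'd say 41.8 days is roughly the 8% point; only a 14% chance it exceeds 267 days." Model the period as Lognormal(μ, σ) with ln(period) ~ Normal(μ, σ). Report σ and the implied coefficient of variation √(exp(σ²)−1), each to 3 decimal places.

If T ~ Lognormal(μ,σ) then ln T ~ Normal(μ,σ), so the p-quantile of ln T is μ + z_p·σ.
ln(41.8) = 3.733 and ln(267) = 5.587; z_{0.08} = -1.405, z_{0.86} = 1.08.
σ = (5.587 − 3.733)/(1.08 − (-1.405)) = 0.746.
μ = 3.733 − (-1.405)·0.746 = 4.781.
CV = √(exp(σ²)−1) = √(exp(0.5567)−1) = 0.863.

σ ≈ 0.746, CV ≈ 0.863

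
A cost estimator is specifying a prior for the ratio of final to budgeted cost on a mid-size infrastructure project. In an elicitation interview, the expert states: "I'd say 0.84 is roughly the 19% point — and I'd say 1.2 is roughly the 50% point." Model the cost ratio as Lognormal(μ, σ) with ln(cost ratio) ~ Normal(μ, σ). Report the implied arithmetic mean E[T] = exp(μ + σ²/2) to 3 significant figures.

E[T] ≈ 1.3

If T ~ Lognormal(μ,σ) then ln T ~ Normal(μ,σ), so the p-quantile of ln T is μ + z_p·σ.
ln(0.84) = -0.1744 and ln(1.2) = 0.1823; z_{0.19} = -0.8779, z_{0.5} = 0.
σ = (0.1823 − -0.1744)/(0 − (-0.8779)) = 0.406.
μ = -0.1744 − (-0.8779)·0.406 = 0.182.
E[T] = exp(μ + σ²/2) = exp(0.182 + 0.0825) = 1.3.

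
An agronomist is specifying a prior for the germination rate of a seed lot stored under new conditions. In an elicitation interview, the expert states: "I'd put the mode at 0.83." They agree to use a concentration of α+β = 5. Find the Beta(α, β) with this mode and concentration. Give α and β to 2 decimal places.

For α,β > 1 the Beta mode is (α−1)/(α+β−2). With α+β = 5, the mode is (α−1)/3.
Set (α−1)/3 = 0.83 → α = 1 + 0.83·3 = 3.49.
β = 5 − α = 1.51.

α = 3.49, β = 1.51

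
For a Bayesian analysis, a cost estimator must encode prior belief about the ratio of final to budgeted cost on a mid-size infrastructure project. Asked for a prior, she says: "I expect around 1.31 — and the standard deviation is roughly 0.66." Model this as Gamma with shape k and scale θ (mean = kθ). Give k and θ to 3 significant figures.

For Gamma(k, scale θ): mean = kθ, variance = kθ², so CV = 1/√k.
CV = SD/mean = 0.66/1.31 = 0.5038, hence k = 1/CV² = 3.94.
Then θ = mean/k = 1.31/3.94 = 0.333.

k ≈ 3.94, θ ≈ 0.333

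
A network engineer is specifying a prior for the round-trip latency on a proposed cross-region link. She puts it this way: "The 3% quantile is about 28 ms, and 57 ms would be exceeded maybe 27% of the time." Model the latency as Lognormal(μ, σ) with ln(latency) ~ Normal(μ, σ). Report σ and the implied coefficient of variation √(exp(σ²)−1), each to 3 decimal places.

σ ≈ 0.285, CV ≈ 0.291

If T ~ Lognormal(μ,σ) then ln T ~ Normal(μ,σ), so the p-quantile of ln T is μ + z_p·σ.
ln(28) = 3.332 and ln(57) = 4.043; z_{0.03} = -1.881, z_{0.73} = 0.6128.
σ = (4.043 − 3.332)/(0.6128 − (-1.881)) = 0.285.
μ = 3.332 − (-1.881)·0.285 = 3.868.
CV = √(exp(σ²)−1) = √(exp(0.0813)−1) = 0.291.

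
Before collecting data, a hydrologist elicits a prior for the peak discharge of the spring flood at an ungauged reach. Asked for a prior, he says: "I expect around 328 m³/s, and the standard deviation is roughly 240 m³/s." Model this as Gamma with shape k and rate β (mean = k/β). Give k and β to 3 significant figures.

k ≈ 1.87, β ≈ 0.00569

For Gamma(k, rate β): mean = k/β, variance = k/β², so CV = 1/√k.
CV = SD/mean = 240/328 = 0.7317, hence k = 1/CV² = 1.87.
Then β = k/mean = 1.87/328 = 0.00569.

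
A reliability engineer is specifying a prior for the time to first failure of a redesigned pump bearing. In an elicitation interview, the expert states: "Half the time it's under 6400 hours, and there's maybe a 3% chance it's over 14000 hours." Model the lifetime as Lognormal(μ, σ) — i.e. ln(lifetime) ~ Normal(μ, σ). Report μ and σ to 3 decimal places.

μ ≈ 8.764, σ ≈ 0.416

If T ~ Lognormal(μ,σ) then ln T ~ Normal(μ,σ), so the p-quantile of ln T is μ + z_p·σ.
ln(6400) = 8.764 and ln(14000) = 9.547; z_{0.5} = 0, z_{0.97} = 1.881.
σ = (9.547 − 8.764)/(1.881 − (0)) = 0.416.
μ = 8.764 − (0)·0.416 = 8.764.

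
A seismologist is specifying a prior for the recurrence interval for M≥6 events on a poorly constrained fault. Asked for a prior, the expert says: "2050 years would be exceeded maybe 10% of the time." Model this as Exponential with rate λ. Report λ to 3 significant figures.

λ ≈ 0.00112

P(T > 2050.0) = e^(−λ·2050.0) = 0.1, so λ = −ln(0.1)/2050.0 = 0.00112.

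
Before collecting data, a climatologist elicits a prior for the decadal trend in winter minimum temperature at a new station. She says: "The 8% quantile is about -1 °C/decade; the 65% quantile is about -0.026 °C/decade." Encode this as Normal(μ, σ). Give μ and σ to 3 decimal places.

The p-quantile of Normal(μ,σ) is μ + z_p·σ, with z_{0.08} = -1.405 and z_{0.65} = 0.3853.
Eliminate σ: μ = (z₂·x₁ − z₁·x₂)/(z₂ − z₁) = (0.3853·-1 − (-1.405)·-0.026)/1.79 = -0.236.
Then σ = (x₂ − x₁)/(z₂ − z₁) = (-0.026 − -1)/1.79 = 0.544.

μ = -0.236, σ = 0.544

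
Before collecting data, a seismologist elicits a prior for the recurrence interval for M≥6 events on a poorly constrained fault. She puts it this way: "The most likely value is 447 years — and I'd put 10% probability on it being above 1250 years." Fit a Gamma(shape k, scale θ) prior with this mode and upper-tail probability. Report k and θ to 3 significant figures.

k ≈ 2.81, θ ≈ 247

Gamma(k,θ) with k>1 has mode (k−1)θ, so θ = 447/(k−1).
Need P(X < 1250) = 0.9 with θ tied to k this way. Start at k = 2, θ = 447: P(X<1250) ≈ 0.768.
Too low — raise k to concentrate. Iterating converges to k ≈ 2.81.
Then θ = 447/(2.81−1) ≈ 247.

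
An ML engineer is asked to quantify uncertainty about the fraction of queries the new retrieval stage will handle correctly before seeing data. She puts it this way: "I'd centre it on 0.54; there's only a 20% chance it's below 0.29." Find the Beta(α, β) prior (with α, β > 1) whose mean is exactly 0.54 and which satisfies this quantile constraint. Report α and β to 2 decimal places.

α ≈ 1.54, β ≈ 1.31

With mean 0.54 fixed, write α = 0.54s, β = 0.46s where s = α+β.
Need P(θ < 0.29) = 0.2 under Beta(0.54s, 0.46s). Normal approximation: (q−m)/√(m(1−m)/s) ≈ z_{0.2} = -0.842, so s ≈ 0.54·0.46·(-0.842)²/(0.29−0.54)² = 2.8.
At s = 2.8: P(θ<0.29) ≈ 0.202. Adjusting to match 0.2 gives s ≈ 2.85.
So α = 0.54·2.85 ≈ 1.54, β = 0.46·2.85 ≈ 1.31.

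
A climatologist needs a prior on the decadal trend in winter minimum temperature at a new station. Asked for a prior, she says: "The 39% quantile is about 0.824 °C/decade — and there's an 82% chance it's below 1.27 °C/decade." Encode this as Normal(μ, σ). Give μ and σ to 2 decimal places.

μ = 0.93, σ = 0.37

The p-quantile of Normal(μ,σ) is μ + z_p·σ, with z_{0.39} = -0.2793 and z_{0.82} = 0.9154.
Eliminate σ: μ = (z₂·x₁ − z₁·x₂)/(z₂ − z₁) = (0.9154·0.824 − (-0.2793)·1.27)/1.195 = 0.93.
Then σ = (x₂ − x₁)/(z₂ − z₁) = (1.27 − 0.824)/1.195 = 0.37.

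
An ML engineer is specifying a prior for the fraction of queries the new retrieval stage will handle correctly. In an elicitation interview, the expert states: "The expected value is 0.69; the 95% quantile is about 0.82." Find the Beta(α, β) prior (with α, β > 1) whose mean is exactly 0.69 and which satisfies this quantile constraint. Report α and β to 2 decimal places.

With mean 0.69 fixed, write α = 0.69s, β = 0.31s where s = α+β.
Need P(θ < 0.82) = 0.95 under Beta(0.69s, 0.31s). Normal approximation: (q−m)/√(m(1−m)/s) ≈ z_{0.95} = 1.64, so s ≈ 0.69·0.31·(1.64)²/(0.82−0.69)² = 34.2.
At s = 34.2: P(θ<0.82) ≈ 0.962. Adjusting to match 0.95 gives s ≈ 29.60.
So α = 0.69·29.60 ≈ 20.42, β = 0.31·29.60 ≈ 9.18.

α ≈ 20.42, β ≈ 9.18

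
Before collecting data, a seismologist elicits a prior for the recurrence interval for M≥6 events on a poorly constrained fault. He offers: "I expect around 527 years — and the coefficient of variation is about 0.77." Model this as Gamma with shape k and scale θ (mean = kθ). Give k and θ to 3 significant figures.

For Gamma(k, scale θ): mean = kθ, variance = kθ², so CV = 1/√k.
CV = 0.77, hence k = 1/CV² = 1.69.
Then θ = mean/k = 527/1.69 = 312.

k ≈ 1.69, θ ≈ 312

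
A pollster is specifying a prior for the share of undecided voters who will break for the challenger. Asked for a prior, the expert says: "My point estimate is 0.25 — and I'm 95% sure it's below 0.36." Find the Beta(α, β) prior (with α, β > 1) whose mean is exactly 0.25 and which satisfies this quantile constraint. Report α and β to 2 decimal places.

With mean 0.25 fixed, write α = 0.25s, β = 0.75s where s = α+β.
Need P(θ < 0.36) = 0.95 under Beta(0.25s, 0.75s). Normal approximation: (q−m)/√(m(1−m)/s) ≈ z_{0.95} = 1.64, so s ≈ 0.25·0.75·(1.64)²/(0.36−0.25)² = 41.9.
At s = 41.9: P(θ<0.36) ≈ 0.942. Adjusting to match 0.95 gives s ≈ 45.93.
So α = 0.25·45.93 ≈ 11.48, β = 0.75·45.93 ≈ 34.45.

α ≈ 11.48, β ≈ 34.45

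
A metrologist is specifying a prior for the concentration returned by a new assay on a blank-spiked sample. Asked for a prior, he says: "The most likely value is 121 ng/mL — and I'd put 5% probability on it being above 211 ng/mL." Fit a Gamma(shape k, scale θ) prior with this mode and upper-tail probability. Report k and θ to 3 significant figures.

Gamma(k,θ) with k>1 has mode (k−1)θ, so θ = 121/(k−1).
Need P(X < 211) = 0.95 with θ tied to k this way. Start at k = 2, θ = 121: P(X<211) ≈ 0.520.
Too low — raise k to concentrate. Iterating converges to k ≈ 10.
Then θ = 121/(10−1) ≈ 13.4.

k ≈ 10, θ ≈ 13.4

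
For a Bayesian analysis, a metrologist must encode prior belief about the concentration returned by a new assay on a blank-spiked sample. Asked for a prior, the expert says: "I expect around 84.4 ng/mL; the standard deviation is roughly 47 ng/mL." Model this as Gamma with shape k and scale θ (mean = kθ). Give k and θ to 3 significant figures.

For Gamma(k, scale θ): mean = kθ, variance = kθ², so CV = 1/√k.
CV = SD/mean = 47/84.4 = 0.5569, hence k = 1/CV² = 3.22.
Then θ = mean/k = 84.4/3.22 = 26.2.

k ≈ 3.22, θ ≈ 26.2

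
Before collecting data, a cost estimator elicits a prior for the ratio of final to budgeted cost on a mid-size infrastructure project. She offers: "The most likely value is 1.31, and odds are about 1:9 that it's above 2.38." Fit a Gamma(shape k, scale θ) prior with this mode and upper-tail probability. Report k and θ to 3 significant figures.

Gamma(k,θ) with k>1 has mode (k−1)θ, so θ = 1.31/(k−1).
Need P(X < 2.38) = 0.9 with θ tied to k this way. Start at k = 2, θ = 1.31: P(X<2.38) ≈ 0.542.
Too low — raise k to concentrate. Iterating converges to k ≈ 6.35.
Then θ = 1.31/(6.35−1) ≈ 0.245.

k ≈ 6.35, θ ≈ 0.245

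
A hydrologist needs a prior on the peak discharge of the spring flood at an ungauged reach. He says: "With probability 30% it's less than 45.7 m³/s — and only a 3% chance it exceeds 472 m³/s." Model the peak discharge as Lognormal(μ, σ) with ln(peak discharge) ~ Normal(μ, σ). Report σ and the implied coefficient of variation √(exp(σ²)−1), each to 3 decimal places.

σ ≈ 0.971, CV ≈ 1.251

If T ~ Lognormal(μ,σ) then ln T ~ Normal(μ,σ), so the p-quantile of ln T is μ + z_p·σ.
ln(45.7) = 3.822 and ln(472) = 6.157; z_{0.3} = -0.5244, z_{0.97} = 1.881.
σ = (6.157 − 3.822)/(1.881 − (-0.5244)) = 0.971.
μ = 3.822 − (-0.5244)·0.971 = 4.331.
CV = √(exp(σ²)−1) = √(exp(0.9424)−1) = 1.251.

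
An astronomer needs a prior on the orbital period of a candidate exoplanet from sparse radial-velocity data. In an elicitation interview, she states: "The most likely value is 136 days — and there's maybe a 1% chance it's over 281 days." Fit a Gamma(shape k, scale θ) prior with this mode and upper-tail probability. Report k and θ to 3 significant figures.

Gamma(k,θ) with k>1 has mode (k−1)θ, so θ = 136/(k−1).
Need P(X < 281) = 0.99 with θ tied to k this way. Start at k = 2, θ = 136: P(X<281) ≈ 0.612.
Too low — raise k to concentrate. Iterating converges to k ≈ 10.3.
Then θ = 136/(10.3−1) ≈ 14.7.

k ≈ 10.3, θ ≈ 14.7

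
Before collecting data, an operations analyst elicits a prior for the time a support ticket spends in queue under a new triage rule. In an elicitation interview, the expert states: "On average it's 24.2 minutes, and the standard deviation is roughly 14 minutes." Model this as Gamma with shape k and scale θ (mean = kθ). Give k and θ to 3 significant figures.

For Gamma(k, scale θ): mean = kθ, variance = kθ², so CV = 1/√k.
CV = SD/mean = 14/24.2 = 0.5785, hence k = 1/CV² = 2.99.
Then θ = mean/k = 24.2/2.99 = 8.1.

k ≈ 2.99, θ ≈ 8.1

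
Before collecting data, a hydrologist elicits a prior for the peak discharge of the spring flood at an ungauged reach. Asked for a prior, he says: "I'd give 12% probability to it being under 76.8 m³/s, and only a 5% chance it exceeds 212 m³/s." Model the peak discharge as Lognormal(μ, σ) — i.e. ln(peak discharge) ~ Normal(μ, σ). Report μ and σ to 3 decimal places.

μ ≈ 4.764, σ ≈ 0.360

If T ~ Lognormal(μ,σ) then ln T ~ Normal(μ,σ), so the p-quantile of ln T is μ + z_p·σ.
ln(76.8) = 4.341 and ln(212) = 5.357; z_{0.12} = -1.175, z_{0.95} = 1.645.
σ = (5.357 − 4.341)/(1.645 − (-1.175)) = 0.360.
μ = 4.341 − (-1.175)·0.360 = 4.764.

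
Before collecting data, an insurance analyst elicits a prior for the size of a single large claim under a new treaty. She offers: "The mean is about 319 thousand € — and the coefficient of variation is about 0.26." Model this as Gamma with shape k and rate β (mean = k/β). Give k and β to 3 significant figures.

For Gamma(k, rate β): mean = k/β, variance = k/β², so CV = 1/√k.
CV = 0.26, hence k = 1/CV² = 14.8.
Then β = k/mean = 14.8/319 = 0.0464.

k ≈ 14.8, β ≈ 0.0464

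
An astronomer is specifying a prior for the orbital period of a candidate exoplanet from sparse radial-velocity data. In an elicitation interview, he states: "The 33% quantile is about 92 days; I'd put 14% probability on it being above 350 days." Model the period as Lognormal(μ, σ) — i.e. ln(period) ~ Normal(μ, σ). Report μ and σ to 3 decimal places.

If T ~ Lognormal(μ,σ) then ln T ~ Normal(μ,σ), so the p-quantile of ln T is μ + z_p·σ.
ln(92) = 4.522 and ln(350) = 5.858; z_{0.33} = -0.4399, z_{0.86} = 1.08.
σ = (5.858 − 4.522)/(1.08 − (-0.4399)) = 0.879.
μ = 4.522 − (-0.4399)·0.879 = 4.908.

μ ≈ 4.908, σ ≈ 0.879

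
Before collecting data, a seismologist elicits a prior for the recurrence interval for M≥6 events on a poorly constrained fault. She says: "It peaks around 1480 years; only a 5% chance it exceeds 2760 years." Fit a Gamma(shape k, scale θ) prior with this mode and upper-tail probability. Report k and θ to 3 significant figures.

Gamma(k,θ) with k>1 has mode (k−1)θ, so θ = 1480/(k−1).
Need P(X < 2760) = 0.95 with θ tied to k this way. Start at k = 2, θ = 1480: P(X<2760) ≈ 0.556.
Too low — raise k to concentrate. Iterating converges to k ≈ 8.16.
Then θ = 1480/(8.16−1) ≈ 207.

k ≈ 8.16, θ ≈ 207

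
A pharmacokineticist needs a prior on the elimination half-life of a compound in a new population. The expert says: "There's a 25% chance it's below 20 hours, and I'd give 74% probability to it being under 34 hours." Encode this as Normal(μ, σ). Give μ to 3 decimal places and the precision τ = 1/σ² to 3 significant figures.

The p-quantile of Normal(μ,σ) is μ + z_p·σ, with z_{0.25} = -0.6745 and z_{0.74} = 0.6433.
Eliminate σ: μ = (z₂·x₁ − z₁·x₂)/(z₂ − z₁) = (0.6433·20 − (-0.6745)·34)/1.318 = 27.165.
Then σ = (x₂ − x₁)/(z₂ − z₁) = (34 − 20)/1.318 = 10.623.
Precision τ = 1/σ² = 1/10.62² = 0.00886.

μ = 27.165, τ = 0.00886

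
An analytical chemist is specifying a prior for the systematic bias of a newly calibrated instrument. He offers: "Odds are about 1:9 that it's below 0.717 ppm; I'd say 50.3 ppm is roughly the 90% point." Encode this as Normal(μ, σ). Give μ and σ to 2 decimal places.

μ = 25.51, σ = 19.34

The p-quantile of Normal(μ,σ) is μ + z_p·σ, with z_{0.1} = -1.282 and z_{0.9} = 1.282.
Eliminate σ: μ = (z₂·x₁ − z₁·x₂)/(z₂ − z₁) = (1.282·0.717 − (-1.282)·50.3)/2.563 = 25.51.
Then σ = (x₂ − x₁)/(z₂ − z₁) = (50.3 − 0.717)/2.563 = 19.34.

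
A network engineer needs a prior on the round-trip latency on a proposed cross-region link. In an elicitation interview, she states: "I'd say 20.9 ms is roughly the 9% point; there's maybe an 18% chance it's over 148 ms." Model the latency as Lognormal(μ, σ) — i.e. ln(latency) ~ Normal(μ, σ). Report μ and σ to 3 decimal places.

If T ~ Lognormal(μ,σ) then ln T ~ Normal(μ,σ), so the p-quantile of ln T is μ + z_p·σ.
ln(20.9) = 3.04 and ln(148) = 4.997; z_{0.09} = -1.341, z_{0.82} = 0.9154.
σ = (4.997 − 3.04)/(0.9154 − (-1.341)) = 0.868.
μ = 3.04 − (-1.341)·0.868 = 4.203.

μ ≈ 4.203, σ ≈ 0.868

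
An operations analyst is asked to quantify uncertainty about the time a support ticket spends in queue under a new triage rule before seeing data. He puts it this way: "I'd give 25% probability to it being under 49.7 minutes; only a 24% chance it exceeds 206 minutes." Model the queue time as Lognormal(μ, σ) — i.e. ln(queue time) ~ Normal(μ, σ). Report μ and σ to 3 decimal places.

μ ≈ 4.601, σ ≈ 1.030

If T ~ Lognormal(μ,σ) then ln T ~ Normal(μ,σ), so the p-quantile of ln T is μ + z_p·σ.
ln(49.7) = 3.906 and ln(206) = 5.328; z_{0.25} = -0.6745, z_{0.76} = 0.7063.
σ = (5.328 − 3.906)/(0.7063 − (-0.6745)) = 1.030.
μ = 3.906 − (-0.6745)·1.030 = 4.601.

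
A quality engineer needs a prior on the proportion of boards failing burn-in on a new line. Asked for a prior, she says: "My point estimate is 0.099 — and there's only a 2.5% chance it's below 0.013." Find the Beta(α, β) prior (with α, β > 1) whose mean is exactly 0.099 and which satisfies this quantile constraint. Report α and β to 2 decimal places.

With mean 0.099 fixed, write α = 0.099s, β = 0.901s where s = α+β.
Need P(θ < 0.013) = 0.025 under Beta(0.099s, 0.901s). Normal approximation: (q−m)/√(m(1−m)/s) ≈ z_{0.025} = -1.96, so s ≈ 0.099·0.901·(-1.96)²/(0.013−0.099)² = 46.3.
At s = 46.3: P(θ<0.013) ≈ 0.001. Adjusting to match 0.025 gives s ≈ 20.33.
So α = 0.099·20.33 ≈ 2.01, β = 0.901·20.33 ≈ 18.32.

α ≈ 2.01, β ≈ 18.32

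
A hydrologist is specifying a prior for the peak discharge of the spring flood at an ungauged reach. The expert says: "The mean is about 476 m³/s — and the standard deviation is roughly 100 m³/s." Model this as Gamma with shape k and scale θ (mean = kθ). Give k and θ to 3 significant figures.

For Gamma(k, scale θ): mean = kθ, variance = kθ², so CV = 1/√k.
CV = SD/mean = 100/476 = 0.2101, hence k = 1/CV² = 22.7.
Then θ = mean/k = 476/22.7 = 21.

k ≈ 22.7, θ ≈ 21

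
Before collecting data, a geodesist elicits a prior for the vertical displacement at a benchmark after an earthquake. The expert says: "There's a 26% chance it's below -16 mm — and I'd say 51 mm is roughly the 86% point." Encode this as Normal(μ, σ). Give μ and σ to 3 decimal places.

μ = 9.007, σ = 38.871

The p-quantile of Normal(μ,σ) is μ + z_p·σ, with z_{0.26} = -0.6433 and z_{0.86} = 1.08.
Eliminate σ: μ = (z₂·x₁ − z₁·x₂)/(z₂ − z₁) = (1.08·-16 − (-0.6433)·51)/1.724 = 9.007.
Then σ = (x₂ − x₁)/(z₂ − z₁) = (51 − -16)/1.724 = 38.871.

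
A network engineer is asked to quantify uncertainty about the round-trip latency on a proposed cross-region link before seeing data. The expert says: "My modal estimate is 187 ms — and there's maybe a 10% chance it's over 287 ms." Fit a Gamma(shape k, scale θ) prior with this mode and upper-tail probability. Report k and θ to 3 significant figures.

k ≈ 11.2, θ ≈ 18.4

Gamma(k,θ) with k>1 has mode (k−1)θ, so θ = 187/(k−1).
Need P(X < 287) = 0.9 with θ tied to k this way. Start at k = 2, θ = 187: P(X<287) ≈ 0.454.
Too low — raise k to concentrate. Iterating converges to k ≈ 11.2.
Then θ = 187/(11.2−1) ≈ 18.4.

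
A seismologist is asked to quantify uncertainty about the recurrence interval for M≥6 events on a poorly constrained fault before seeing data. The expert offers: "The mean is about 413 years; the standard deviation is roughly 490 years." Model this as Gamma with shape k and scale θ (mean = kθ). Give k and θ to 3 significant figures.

k ≈ 0.71, θ ≈ 581

For Gamma(k, scale θ): mean = kθ, variance = kθ², so CV = 1/√k.
CV = SD/mean = 490/413 = 1.186, hence k = 1/CV² = 0.71.
Then θ = mean/k = 413/0.71 = 581.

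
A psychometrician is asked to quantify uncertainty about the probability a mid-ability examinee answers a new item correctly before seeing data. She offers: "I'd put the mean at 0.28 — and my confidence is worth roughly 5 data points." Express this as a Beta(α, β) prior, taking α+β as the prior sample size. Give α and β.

α = 1.4, β = 3.6

Under the effective-sample-size interpretation, Beta(α, β) has prior mean α/(α+β) and prior sample size α+β.
So α+β = 5 and α/(α+β) = 0.28, giving α = 0.28·5 = 1.4 and β = 5 − 1.4 = 3.6.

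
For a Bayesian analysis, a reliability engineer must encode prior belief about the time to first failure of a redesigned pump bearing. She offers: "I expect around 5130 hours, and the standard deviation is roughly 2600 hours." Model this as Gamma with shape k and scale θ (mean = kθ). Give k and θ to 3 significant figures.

For Gamma(k, scale θ): mean = kθ, variance = kθ², so CV = 1/√k.
CV = SD/mean = 2600/5130 = 0.5068, hence k = 1/CV² = 3.89.
Then θ = mean/k = 5130/3.89 = 1320.

k ≈ 3.89, θ ≈ 1320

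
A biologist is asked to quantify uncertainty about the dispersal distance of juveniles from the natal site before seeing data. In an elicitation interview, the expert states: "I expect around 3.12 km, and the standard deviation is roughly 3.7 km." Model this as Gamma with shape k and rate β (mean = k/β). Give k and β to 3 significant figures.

For Gamma(k, rate β): mean = k/β, variance = k/β², so CV = 1/√k.
CV = SD/mean = 3.7/3.12 = 1.186, hence k = 1/CV² = 0.711.
Then β = k/mean = 0.711/3.12 = 0.228.

k ≈ 0.711, β ≈ 0.228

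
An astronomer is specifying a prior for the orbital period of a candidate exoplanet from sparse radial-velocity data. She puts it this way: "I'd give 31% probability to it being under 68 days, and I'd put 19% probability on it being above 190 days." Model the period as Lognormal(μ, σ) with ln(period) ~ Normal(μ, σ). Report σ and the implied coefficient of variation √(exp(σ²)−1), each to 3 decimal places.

σ ≈ 0.748, CV ≈ 0.866

If T ~ Lognormal(μ,σ) then ln T ~ Normal(μ,σ), so the p-quantile of ln T is μ + z_p·σ.
ln(68) = 4.22 and ln(190) = 5.247; z_{0.31} = -0.4959, z_{0.81} = 0.8779.
σ = (5.247 − 4.22)/(0.8779 − (-0.4959)) = 0.748.
μ = 4.22 − (-0.4959)·0.748 = 4.590.
CV = √(exp(σ²)−1) = √(exp(0.5595)−1) = 0.866.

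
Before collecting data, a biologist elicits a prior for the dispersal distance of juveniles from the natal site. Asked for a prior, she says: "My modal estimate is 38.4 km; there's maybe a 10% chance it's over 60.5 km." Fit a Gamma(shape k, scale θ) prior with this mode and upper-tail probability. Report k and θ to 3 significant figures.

Gamma(k,θ) with k>1 has mode (k−1)θ, so θ = 38.4/(k−1).
Need P(X < 60.5) = 0.9 with θ tied to k this way. Start at k = 2, θ = 38.4: P(X<60.5) ≈ 0.467.
Too low — raise k to concentrate. Iterating converges to k ≈ 10.1.
Then θ = 38.4/(10.1−1) ≈ 4.23.

k ≈ 10.1, θ ≈ 4.23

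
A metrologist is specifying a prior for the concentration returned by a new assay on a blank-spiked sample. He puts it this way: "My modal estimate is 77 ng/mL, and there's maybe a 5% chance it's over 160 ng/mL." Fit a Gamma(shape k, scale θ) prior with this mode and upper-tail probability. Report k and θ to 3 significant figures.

Gamma(k,θ) with k>1 has mode (k−1)θ, so θ = 77/(k−1).
Need P(X < 160) = 0.95 with θ tied to k this way. Start at k = 2, θ = 77: P(X<160) ≈ 0.615.
Too low — raise k to concentrate. Iterating converges to k ≈ 6.17.
Then θ = 77/(6.17−1) ≈ 14.9.

k ≈ 6.17, θ ≈ 14.9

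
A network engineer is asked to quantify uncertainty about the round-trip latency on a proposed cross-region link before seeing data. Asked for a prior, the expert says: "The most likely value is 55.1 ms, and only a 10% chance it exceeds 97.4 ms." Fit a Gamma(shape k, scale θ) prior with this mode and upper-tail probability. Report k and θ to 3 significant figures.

k ≈ 6.86, θ ≈ 9.41

Gamma(k,θ) with k>1 has mode (k−1)θ, so θ = 55.1/(k−1).
Need P(X < 97.4) = 0.9 with θ tied to k this way. Start at k = 2, θ = 55.1: P(X<97.4) ≈ 0.527.
Too low — raise k to concentrate. Iterating converges to k ≈ 6.86.
Then θ = 55.1/(6.86−1) ≈ 9.41.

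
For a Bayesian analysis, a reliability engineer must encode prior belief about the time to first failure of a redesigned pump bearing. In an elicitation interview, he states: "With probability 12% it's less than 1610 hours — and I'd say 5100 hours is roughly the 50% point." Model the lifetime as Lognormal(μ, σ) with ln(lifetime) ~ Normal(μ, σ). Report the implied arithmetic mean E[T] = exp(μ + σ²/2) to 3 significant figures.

If T ~ Lognormal(μ,σ) then ln T ~ Normal(μ,σ), so the p-quantile of ln T is μ + z_p·σ.
ln(1610) = 7.384 and ln(5100) = 8.537; z_{0.12} = -1.175, z_{0.5} = 0.
σ = (8.537 − 7.384)/(0 − (-1.175)) = 0.981.
μ = 7.384 − (-1.175)·0.981 = 8.537.
E[T] = exp(μ + σ²/2) = exp(8.537 + 0.4815) = 8250 hours.

E[T] ≈ 8250 hours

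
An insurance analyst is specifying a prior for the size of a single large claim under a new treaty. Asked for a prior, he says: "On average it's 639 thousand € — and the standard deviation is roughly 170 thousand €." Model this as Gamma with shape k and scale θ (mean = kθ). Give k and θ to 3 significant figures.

k ≈ 14.1, θ ≈ 45.2

For Gamma(k, scale θ): mean = kθ, variance = kθ², so CV = 1/√k.
CV = SD/mean = 170/639 = 0.266, hence k = 1/CV² = 14.1.
Then θ = mean/k = 639/14.1 = 45.2.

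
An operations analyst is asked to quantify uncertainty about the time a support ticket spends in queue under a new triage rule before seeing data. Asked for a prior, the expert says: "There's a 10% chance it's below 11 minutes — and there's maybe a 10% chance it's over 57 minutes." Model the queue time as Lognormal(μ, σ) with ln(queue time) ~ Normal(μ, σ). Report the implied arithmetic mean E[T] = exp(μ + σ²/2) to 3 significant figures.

E[T] ≈ 30.8 minutes

If T ~ Lognormal(μ,σ) then ln T ~ Normal(μ,σ), so the p-quantile of ln T is μ + z_p·σ.
ln(11) = 2.398 and ln(57) = 4.043; z_{0.1} = -1.282, z_{0.9} = 1.282.
σ = (4.043 − 2.398)/(1.282 − (-1.282)) = 0.642.
μ = 2.398 − (-1.282)·0.642 = 3.220.
E[T] = exp(μ + σ²/2) = exp(3.220 + 0.2060) = 30.8 minutes.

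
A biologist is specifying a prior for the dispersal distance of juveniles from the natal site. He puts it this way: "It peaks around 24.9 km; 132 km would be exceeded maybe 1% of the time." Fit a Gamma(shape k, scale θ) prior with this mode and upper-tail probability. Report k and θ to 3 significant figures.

k ≈ 2.38, θ ≈ 18

Gamma(k,θ) with k>1 has mode (k−1)θ, so θ = 24.9/(k−1).
Need P(X < 132) = 0.99 with θ tied to k this way. Start at k = 2, θ = 24.9: P(X<132) ≈ 0.969.
Too low — raise k to concentrate. Iterating converges to k ≈ 2.38.
Then θ = 24.9/(2.38−1) ≈ 18.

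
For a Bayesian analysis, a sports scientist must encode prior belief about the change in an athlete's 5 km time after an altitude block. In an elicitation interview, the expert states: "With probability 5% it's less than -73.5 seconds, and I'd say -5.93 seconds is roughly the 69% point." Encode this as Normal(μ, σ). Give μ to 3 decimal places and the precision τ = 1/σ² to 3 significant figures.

μ = -21.581, τ = 0.001

The p-quantile of Normal(μ,σ) is μ + z_p·σ, with z_{0.05} = -1.645 and z_{0.69} = 0.4959.
Eliminate σ: μ = (z₂·x₁ − z₁·x₂)/(z₂ − z₁) = (0.4959·-73.5 − (-1.645)·-5.93)/2.141 = -21.581.
Then σ = (x₂ − x₁)/(z₂ − z₁) = (-5.93 − -73.5)/2.141 = 31.564.
Precision τ = 1/σ² = 1/31.56² = 0.001.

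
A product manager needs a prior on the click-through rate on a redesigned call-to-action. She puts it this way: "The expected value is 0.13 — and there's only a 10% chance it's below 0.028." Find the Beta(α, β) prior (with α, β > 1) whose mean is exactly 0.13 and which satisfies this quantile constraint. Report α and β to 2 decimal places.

With mean 0.13 fixed, write α = 0.13s, β = 0.87s where s = α+β.
Need P(θ < 0.028) = 0.1 under Beta(0.13s, 0.87s). Normal approximation: (q−m)/√(m(1−m)/s) ≈ z_{0.1} = -1.28, so s ≈ 0.13·0.87·(-1.28)²/(0.028−0.13)² = 17.9.
At s = 17.9: P(θ<0.028) ≈ 0.044. Adjusting to match 0.1 gives s ≈ 11.53.
So α = 0.13·11.53 ≈ 1.50, β = 0.87·11.53 ≈ 10.03.

α ≈ 1.50, β ≈ 10.03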